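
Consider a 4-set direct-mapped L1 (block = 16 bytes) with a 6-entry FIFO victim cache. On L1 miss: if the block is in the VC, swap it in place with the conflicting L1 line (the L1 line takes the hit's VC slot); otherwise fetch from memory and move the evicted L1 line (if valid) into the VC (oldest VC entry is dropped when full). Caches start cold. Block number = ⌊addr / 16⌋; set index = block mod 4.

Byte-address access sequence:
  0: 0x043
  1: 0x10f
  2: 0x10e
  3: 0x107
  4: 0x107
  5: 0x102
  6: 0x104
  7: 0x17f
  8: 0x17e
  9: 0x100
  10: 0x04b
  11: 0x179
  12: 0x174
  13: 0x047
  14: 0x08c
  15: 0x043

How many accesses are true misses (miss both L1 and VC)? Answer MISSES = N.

0: 0x43 (blk 4, set 0) → MISS  vc=[]
1: 0x10f (blk 16, set 0) → MISS  vc=[4]
2: 0x10e (blk 16, set 0) → L1-HIT  vc=[4]
3: 0x107 (blk 16, set 0) → L1-HIT  vc=[4]
4: 0x107 (blk 16, set 0) → L1-HIT  vc=[4]
5: 0x102 (blk 16, set 0) → L1-HIT  vc=[4]
6: 0x104 (blk 16, set 0) → L1-HIT  vc=[4]
7: 0x17f (blk 23, set 3) → MISS  vc=[4]
8: 0x17e (blk 23, set 3) → L1-HIT  vc=[4]
9: 0x100 (blk 16, set 0) → L1-HIT  vc=[4]
10: 0x4b (blk 4, set 0) → VC-HIT  vc=[16]
11: 0x179 (blk 23, set 3) → L1-HIT  vc=[16]
12: 0x174 (blk 23, set 3) → L1-HIT  vc=[16]
13: 0x47 (blk 4, set 0) → L1-HIT  vc=[16]
14: 0x8c (blk 8, set 0) → MISS  vc=[16, 4]
15: 0x43 (blk 4, set 0) → VC-HIT  vc=[16, 8]

MISSES = 4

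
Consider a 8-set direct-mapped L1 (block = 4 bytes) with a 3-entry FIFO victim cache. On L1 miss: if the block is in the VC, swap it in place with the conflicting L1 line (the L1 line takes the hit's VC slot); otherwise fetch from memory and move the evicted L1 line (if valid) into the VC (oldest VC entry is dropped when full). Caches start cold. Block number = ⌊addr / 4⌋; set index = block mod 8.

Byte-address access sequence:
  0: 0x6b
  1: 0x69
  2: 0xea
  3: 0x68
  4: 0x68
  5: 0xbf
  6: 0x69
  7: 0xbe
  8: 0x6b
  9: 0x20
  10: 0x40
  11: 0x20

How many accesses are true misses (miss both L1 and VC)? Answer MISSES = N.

0: 0x6b (blk 26, set 2) → MISS  vc=[]
1: 0x69 (blk 26, set 2) → L1-HIT  vc=[]
2: 0xea (blk 58, set 2) → MISS  vc=[26]
3: 0x68 (blk 26, set 2) → VC-HIT  vc=[58]
4: 0x68 (blk 26, set 2) → L1-HIT  vc=[58]
5: 0xbf (blk 47, set 7) → MISS  vc=[58]
6: 0x69 (blk 26, set 2) → L1-HIT  vc=[58]
7: 0xbe (blk 47, set 7) → L1-HIT  vc=[58]
8: 0x6b (blk 26, set 2) → L1-HIT  vc=[58]
9: 0x20 (blk 8, set 0) → MISS  vc=[58]
10: 0x40 (blk 16, set 0) → MISS  vc=[58, 8]
11: 0x20 (blk 8, set 0) → VC-HIT  vc=[58, 16]

MISSES = 5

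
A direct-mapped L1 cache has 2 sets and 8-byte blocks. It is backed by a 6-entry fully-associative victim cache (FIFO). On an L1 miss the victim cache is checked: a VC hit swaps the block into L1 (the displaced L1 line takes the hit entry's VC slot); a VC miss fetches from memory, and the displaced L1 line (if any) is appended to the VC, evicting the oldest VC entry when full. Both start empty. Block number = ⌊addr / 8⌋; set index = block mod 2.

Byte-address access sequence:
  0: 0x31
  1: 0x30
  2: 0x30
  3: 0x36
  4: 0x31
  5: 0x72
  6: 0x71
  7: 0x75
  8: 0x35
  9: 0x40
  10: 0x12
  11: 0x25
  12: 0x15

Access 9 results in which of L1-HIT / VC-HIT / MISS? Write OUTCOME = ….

OUTCOME = MISS

#0 0x31→b6/s0 MISS; vc=[]
#1 0x30→b6/s0 L1-HIT; vc=[]
#2 0x30→b6/s0 L1-HIT; vc=[]
#3 0x36→b6/s0 L1-HIT; vc=[]
#4 0x31→b6/s0 L1-HIT; vc=[]
#5 0x72→b14/s0 MISS; vc=[6]
#6 0x71→b14/s0 L1-HIT; vc=[6]
#7 0x75→b14/s0 L1-HIT; vc=[6]
#8 0x35→b6/s0 VC-HIT; vc=[14]
#9 0x40→b8/s0 MISS; vc=[14,6]
#10 0x12→b2/s0 MISS; vc=[14,6,8]
#11 0x25→b4/s0 MISS; vc=[14,6,8,2]
#12 0x15→b2/s0 VC-HIT; vc=[14,6,8,4]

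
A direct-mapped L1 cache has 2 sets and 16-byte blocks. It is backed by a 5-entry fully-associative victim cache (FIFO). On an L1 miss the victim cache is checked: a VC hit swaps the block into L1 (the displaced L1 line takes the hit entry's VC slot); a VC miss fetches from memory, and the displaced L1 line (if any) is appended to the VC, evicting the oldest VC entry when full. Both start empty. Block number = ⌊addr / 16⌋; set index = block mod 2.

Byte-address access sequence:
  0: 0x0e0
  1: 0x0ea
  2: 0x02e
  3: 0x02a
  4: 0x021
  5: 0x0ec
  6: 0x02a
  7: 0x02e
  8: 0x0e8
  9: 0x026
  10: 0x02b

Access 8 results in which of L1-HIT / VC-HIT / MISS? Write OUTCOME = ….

0: 0xe0 (blk 14, set 0) → MISS  vc=[]
1: 0xea (blk 14, set 0) → L1-HIT  vc=[]
2: 0x2e (blk 2, set 0) → MISS  vc=[14]
3: 0x2a (blk 2, set 0) → L1-HIT  vc=[14]
4: 0x21 (blk 2, set 0) → L1-HIT  vc=[14]
5: 0xec (blk 14, set 0) → VC-HIT  vc=[2]
6: 0x2a (blk 2, set 0) → VC-HIT  vc=[14]
7: 0x2e (blk 2, set 0) → L1-HIT  vc=[14]
8: 0xe8 (blk 14, set 0) → VC-HIT  vc=[2]
9: 0x26 (blk 2, set 0) → VC-HIT  vc=[14]
10: 0x2b (blk 2, set 0) → L1-HIT  vc=[14]

OUTCOME = VC-HIT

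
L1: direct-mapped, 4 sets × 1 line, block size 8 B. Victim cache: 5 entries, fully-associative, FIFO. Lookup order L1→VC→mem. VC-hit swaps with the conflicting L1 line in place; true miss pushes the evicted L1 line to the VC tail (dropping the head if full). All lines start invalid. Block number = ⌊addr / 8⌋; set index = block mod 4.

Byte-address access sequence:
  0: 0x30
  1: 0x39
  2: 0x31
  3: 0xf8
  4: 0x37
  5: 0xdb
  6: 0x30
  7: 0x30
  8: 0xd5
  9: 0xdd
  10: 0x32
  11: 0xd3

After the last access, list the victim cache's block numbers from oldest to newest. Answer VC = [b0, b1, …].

0: 0x30 (blk 6, set 2) → MISS  vc=[]
1: 0x39 (blk 7, set 3) → MISS  vc=[]
2: 0x31 (blk 6, set 2) → L1-HIT  vc=[]
3: 0xf8 (blk 31, set 3) → MISS  vc=[7]
4: 0x37 (blk 6, set 2) → L1-HIT  vc=[7]
5: 0xdb (blk 27, set 3) → MISS  vc=[7, 31]
6: 0x30 (blk 6, set 2) → L1-HIT  vc=[7, 31]
7: 0x30 (blk 6, set 2) → L1-HIT  vc=[7, 31]
8: 0xd5 (blk 26, set 2) → MISS  vc=[7, 31, 6]
9: 0xdd (blk 27, set 3) → L1-HIT  vc=[7, 31, 6]
10: 0x32 (blk 6, set 2) → VC-HIT  vc=[7, 31, 26]
11: 0xd3 (blk 26, set 2) → VC-HIT  vc=[7, 31, 6]

VC = [7, 31, 6]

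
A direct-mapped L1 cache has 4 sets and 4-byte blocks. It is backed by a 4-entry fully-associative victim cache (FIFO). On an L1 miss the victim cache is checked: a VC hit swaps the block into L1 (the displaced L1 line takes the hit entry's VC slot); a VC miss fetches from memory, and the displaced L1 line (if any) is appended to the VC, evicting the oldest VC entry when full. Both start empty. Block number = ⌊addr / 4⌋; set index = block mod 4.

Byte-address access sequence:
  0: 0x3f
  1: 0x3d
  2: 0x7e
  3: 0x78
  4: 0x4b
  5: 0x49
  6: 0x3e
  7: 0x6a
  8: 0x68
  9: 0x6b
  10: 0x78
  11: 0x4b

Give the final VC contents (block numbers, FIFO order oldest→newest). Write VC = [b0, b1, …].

#0 0x3f→b15/s3 MISS; vc=[]
#1 0x3d→b15/s3 L1-HIT; vc=[]
#2 0x7e→b31/s3 MISS; vc=[15]
#3 0x78→b30/s2 MISS; vc=[15]
#4 0x4b→b18/s2 MISS; vc=[15,30]
#5 0x49→b18/s2 L1-HIT; vc=[15,30]
#6 0x3e→b15/s3 VC-HIT; vc=[31,30]
#7 0x6a→b26/s2 MISS; vc=[31,30,18]
#8 0x68→b26/s2 L1-HIT; vc=[31,30,18]
#9 0x6b→b26/s2 L1-HIT; vc=[31,30,18]
#10 0x78→b30/s2 VC-HIT; vc=[31,26,18]
#11 0x4b→b18/s2 VC-HIT; vc=[31,26,30]

VC = [31, 26, 30]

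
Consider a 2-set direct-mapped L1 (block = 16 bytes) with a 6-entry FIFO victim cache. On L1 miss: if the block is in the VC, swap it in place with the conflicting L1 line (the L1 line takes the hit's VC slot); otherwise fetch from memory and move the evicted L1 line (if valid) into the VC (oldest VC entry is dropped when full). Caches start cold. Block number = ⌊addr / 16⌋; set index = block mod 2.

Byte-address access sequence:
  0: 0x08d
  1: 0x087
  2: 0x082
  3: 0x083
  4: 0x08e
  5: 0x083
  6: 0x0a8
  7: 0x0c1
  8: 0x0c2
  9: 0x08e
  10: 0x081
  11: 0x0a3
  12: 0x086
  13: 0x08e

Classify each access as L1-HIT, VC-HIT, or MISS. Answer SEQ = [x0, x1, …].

  [0] addr=0x8d blk=8 s=0: MISS | VC []
  [1] addr=0x87 blk=8 s=0: L1-HIT | VC []
  [2] addr=0x82 blk=8 s=0: L1-HIT | VC []
  [3] addr=0x83 blk=8 s=0: L1-HIT | VC []
  [4] addr=0x8e blk=8 s=0: L1-HIT | VC []
  [5] addr=0x83 blk=8 s=0: L1-HIT | VC []
  [6] addr=0xa8 blk=10 s=0: MISS | VC [8]
  [7] addr=0xc1 blk=12 s=0: MISS | VC [8, 10]
  [8] addr=0xc2 blk=12 s=0: L1-HIT | VC [8, 10]
  [9] addr=0x8e blk=8 s=0: VC-HIT | VC [12, 10]
  [10] addr=0x81 blk=8 s=0: L1-HIT | VC [12, 10]
  [11] addr=0xa3 blk=10 s=0: VC-HIT | VC [12, 8]
  [12] addr=0x86 blk=8 s=0: VC-HIT | VC [12, 10]
  [13] addr=0x8e blk=8 s=0: L1-HIT | VC [12, 10]

SEQ = [MISS, L1-HIT, L1-HIT, L1-HIT, L1-HIT, L1-HIT, MISS, MISS, L1-HIT, VC-HIT, L1-HIT, VC-HIT, VC-HIT, L1-HIT]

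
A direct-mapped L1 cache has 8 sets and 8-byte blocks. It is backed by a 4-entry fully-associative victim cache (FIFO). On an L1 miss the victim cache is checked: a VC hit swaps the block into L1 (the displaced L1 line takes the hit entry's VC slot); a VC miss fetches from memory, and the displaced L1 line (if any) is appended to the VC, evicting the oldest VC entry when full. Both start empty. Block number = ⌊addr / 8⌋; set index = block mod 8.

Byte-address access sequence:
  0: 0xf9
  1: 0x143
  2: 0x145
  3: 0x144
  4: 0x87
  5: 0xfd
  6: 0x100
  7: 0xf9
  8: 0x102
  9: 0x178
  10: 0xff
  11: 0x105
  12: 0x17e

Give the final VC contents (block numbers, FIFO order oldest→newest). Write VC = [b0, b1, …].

VC = [40, 16, 31]

  [0] addr=0xf9 blk=31 s=7: MISS | VC []
  [1] addr=0x143 blk=40 s=0: MISS | VC []
  [2] addr=0x145 blk=40 s=0: L1-HIT | VC []
  [3] addr=0x144 blk=40 s=0: L1-HIT | VC []
  [4] addr=0x87 blk=16 s=0: MISS | VC [40]
  [5] addr=0xfd blk=31 s=7: L1-HIT | VC [40]
  [6] addr=0x100 blk=32 s=0: MISS | VC [40, 16]
  [7] addr=0xf9 blk=31 s=7: L1-HIT | VC [40, 16]
  [8] addr=0x102 blk=32 s=0: L1-HIT | VC [40, 16]
  [9] addr=0x178 blk=47 s=7: MISS | VC [40, 16, 31]
  [10] addr=0xff blk=31 s=7: VC-HIT | VC [40, 16, 47]
  [11] addr=0x105 blk=32 s=0: L1-HIT | VC [40, 16, 47]
  [12] addr=0x17e blk=47 s=7: VC-HIT | VC [40, 16, 31]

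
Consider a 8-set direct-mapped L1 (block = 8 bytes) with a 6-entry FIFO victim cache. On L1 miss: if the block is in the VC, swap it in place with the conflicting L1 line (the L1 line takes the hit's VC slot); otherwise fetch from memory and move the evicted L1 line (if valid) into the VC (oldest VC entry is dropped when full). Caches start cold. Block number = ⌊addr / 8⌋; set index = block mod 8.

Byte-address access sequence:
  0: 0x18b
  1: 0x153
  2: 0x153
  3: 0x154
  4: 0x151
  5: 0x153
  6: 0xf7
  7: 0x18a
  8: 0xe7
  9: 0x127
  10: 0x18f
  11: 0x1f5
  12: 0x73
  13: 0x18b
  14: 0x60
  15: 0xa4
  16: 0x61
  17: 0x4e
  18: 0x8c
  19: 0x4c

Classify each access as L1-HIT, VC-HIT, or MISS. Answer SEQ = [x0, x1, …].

#0 0x18b→b49/s1 MISS; vc=[]
#1 0x153→b42/s2 MISS; vc=[]
#2 0x153→b42/s2 L1-HIT; vc=[]
#3 0x154→b42/s2 L1-HIT; vc=[]
#4 0x151→b42/s2 L1-HIT; vc=[]
#5 0x153→b42/s2 L1-HIT; vc=[]
#6 0xf7→b30/s6 MISS; vc=[]
#7 0x18a→b49/s1 L1-HIT; vc=[]
#8 0xe7→b28/s4 MISS; vc=[]
#9 0x127→b36/s4 MISS; vc=[28]
#10 0x18f→b49/s1 L1-HIT; vc=[28]
#11 0x1f5→b62/s6 MISS; vc=[28,30]
#12 0x73→b14/s6 MISS; vc=[28,30,62]
#13 0x18b→b49/s1 L1-HIT; vc=[28,30,62]
#14 0x60→b12/s4 MISS; vc=[28,30,62,36]
#15 0xa4→b20/s4 MISS; vc=[28,30,62,36,12]
#16 0x61→b12/s4 VC-HIT; vc=[28,30,62,36,20]
#17 0x4e→b9/s1 MISS; vc=[28,30,62,36,20,49]
#18 0x8c→b17/s1 MISS; vc=[30,62,36,20,49,9]
#19 0x4c→b9/s1 VC-HIT; vc=[30,62,36,20,49,17]

SEQ = [MISS, MISS, L1-HIT, L1-HIT, L1-HIT, L1-HIT, MISS, L1-HIT, MISS, MISS, L1-HIT, MISS, MISS, L1-HIT, MISS, MISS, VC-HIT, MISS, MISS, VC-HIT]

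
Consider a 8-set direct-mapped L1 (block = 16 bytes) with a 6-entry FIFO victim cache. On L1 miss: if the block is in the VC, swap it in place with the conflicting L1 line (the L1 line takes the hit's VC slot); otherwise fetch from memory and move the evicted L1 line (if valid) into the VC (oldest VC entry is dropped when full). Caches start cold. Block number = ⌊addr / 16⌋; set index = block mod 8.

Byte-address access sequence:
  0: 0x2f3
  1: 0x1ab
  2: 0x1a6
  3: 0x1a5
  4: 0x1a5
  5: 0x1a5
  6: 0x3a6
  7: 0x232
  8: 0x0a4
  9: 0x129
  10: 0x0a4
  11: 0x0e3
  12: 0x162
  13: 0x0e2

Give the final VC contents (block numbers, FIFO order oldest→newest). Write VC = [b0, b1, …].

VC = [26, 58, 18, 22]

0: 0x2f3 (blk 47, set 7) → MISS  vc=[]
1: 0x1ab (blk 26, set 2) → MISS  vc=[]
2: 0x1a6 (blk 26, set 2) → L1-HIT  vc=[]
3: 0x1a5 (blk 26, set 2) → L1-HIT  vc=[]
4: 0x1a5 (blk 26, set 2) → L1-HIT  vc=[]
5: 0x1a5 (blk 26, set 2) → L1-HIT  vc=[]
6: 0x3a6 (blk 58, set 2) → MISS  vc=[26]
7: 0x232 (blk 35, set 3) → MISS  vc=[26]
8: 0xa4 (blk 10, set 2) → MISS  vc=[26, 58]
9: 0x129 (blk 18, set 2) → MISS  vc=[26, 58, 10]
10: 0xa4 (blk 10, set 2) → VC-HIT  vc=[26, 58, 18]
11: 0xe3 (blk 14, set 6) → MISS  vc=[26, 58, 18]
12: 0x162 (blk 22, set 6) → MISS  vc=[26, 58, 18, 14]
13: 0xe2 (blk 14, set 6) → VC-HIT  vc=[26, 58, 18, 22]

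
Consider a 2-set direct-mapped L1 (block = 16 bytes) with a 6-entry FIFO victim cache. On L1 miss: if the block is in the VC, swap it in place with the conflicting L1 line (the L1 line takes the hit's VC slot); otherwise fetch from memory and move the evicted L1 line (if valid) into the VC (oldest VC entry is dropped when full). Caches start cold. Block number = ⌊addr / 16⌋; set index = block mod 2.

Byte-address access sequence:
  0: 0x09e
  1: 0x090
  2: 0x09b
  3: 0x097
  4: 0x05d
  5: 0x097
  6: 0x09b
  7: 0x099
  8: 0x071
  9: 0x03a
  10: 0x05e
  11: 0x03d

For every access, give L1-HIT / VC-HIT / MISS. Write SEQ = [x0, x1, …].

SEQ = [MISS, L1-HIT, L1-HIT, L1-HIT, MISS, VC-HIT, L1-HIT, L1-HIT, MISS, MISS, VC-HIT, VC-HIT]

  [0] addr=0x9e blk=9 s=1: MISS | VC []
  [1] addr=0x90 blk=9 s=1: L1-HIT | VC []
  [2] addr=0x9b blk=9 s=1: L1-HIT | VC []
  [3] addr=0x97 blk=9 s=1: L1-HIT | VC []
  [4] addr=0x5d blk=5 s=1: MISS | VC [9]
  [5] addr=0x97 blk=9 s=1: VC-HIT | VC [5]
  [6] addr=0x9b blk=9 s=1: L1-HIT | VC [5]
  [7] addr=0x99 blk=9 s=1: L1-HIT | VC [5]
  [8] addr=0x71 blk=7 s=1: MISS | VC [5, 9]
  [9] addr=0x3a blk=3 s=1: MISS | VC [5, 9, 7]
  [10] addr=0x5e blk=5 s=1: VC-HIT | VC [3, 9, 7]
  [11] addr=0x3d blk=3 s=1: VC-HIT | VC [5, 9, 7]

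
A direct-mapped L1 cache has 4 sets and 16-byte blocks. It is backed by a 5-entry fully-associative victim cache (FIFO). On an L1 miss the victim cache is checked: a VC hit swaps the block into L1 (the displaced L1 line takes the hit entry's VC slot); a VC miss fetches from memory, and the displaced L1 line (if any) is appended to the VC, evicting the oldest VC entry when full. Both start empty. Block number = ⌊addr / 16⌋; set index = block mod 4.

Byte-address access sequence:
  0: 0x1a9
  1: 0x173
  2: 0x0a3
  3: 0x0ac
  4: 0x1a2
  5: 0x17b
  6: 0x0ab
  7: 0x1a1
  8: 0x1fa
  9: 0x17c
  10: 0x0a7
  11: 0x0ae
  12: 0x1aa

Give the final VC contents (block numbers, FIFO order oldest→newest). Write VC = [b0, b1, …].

#0 0x1a9→b26/s2 MISS; vc=[]
#1 0x173→b23/s3 MISS; vc=[]
#2 0xa3→b10/s2 MISS; vc=[26]
#3 0xac→b10/s2 L1-HIT; vc=[26]
#4 0x1a2→b26/s2 VC-HIT; vc=[10]
#5 0x17b→b23/s3 L1-HIT; vc=[10]
#6 0xab→b10/s2 VC-HIT; vc=[26]
#7 0x1a1→b26/s2 VC-HIT; vc=[10]
#8 0x1fa→b31/s3 MISS; vc=[10,23]
#9 0x17c→b23/s3 VC-HIT; vc=[10,31]
#10 0xa7→b10/s2 VC-HIT; vc=[26,31]
#11 0xae→b10/s2 L1-HIT; vc=[26,31]
#12 0x1aa→b26/s2 VC-HIT; vc=[10,31]

VC = [10, 31]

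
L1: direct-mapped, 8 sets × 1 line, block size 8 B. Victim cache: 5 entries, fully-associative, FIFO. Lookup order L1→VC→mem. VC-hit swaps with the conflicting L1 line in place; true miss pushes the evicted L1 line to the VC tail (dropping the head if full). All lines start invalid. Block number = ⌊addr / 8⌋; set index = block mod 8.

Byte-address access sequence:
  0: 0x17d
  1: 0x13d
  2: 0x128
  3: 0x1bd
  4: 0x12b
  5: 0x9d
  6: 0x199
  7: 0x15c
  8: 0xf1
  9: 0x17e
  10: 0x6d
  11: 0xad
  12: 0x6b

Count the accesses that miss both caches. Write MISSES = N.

0: 0x17d (blk 47, set 7) → MISS  vc=[]
1: 0x13d (blk 39, set 7) → MISS  vc=[47]
2: 0x128 (blk 37, set 5) → MISS  vc=[47]
3: 0x1bd (blk 55, set 7) → MISS  vc=[47, 39]
4: 0x12b (blk 37, set 5) → L1-HIT  vc=[47, 39]
5: 0x9d (blk 19, set 3) → MISS  vc=[47, 39]
6: 0x199 (blk 51, set 3) → MISS  vc=[47, 39, 19]
7: 0x15c (blk 43, set 3) → MISS  vc=[47, 39, 19, 51]
8: 0xf1 (blk 30, set 6) → MISS  vc=[47, 39, 19, 51]
9: 0x17e (blk 47, set 7) → VC-HIT  vc=[55, 39, 19, 51]
10: 0x6d (blk 13, set 5) → MISS  vc=[55, 39, 19, 51, 37]
11: 0xad (blk 21, set 5) → MISS  vc=[39, 19, 51, 37, 13]
12: 0x6b (blk 13, set 5) → VC-HIT  vc=[39, 19, 51, 37, 21]

MISSES = 10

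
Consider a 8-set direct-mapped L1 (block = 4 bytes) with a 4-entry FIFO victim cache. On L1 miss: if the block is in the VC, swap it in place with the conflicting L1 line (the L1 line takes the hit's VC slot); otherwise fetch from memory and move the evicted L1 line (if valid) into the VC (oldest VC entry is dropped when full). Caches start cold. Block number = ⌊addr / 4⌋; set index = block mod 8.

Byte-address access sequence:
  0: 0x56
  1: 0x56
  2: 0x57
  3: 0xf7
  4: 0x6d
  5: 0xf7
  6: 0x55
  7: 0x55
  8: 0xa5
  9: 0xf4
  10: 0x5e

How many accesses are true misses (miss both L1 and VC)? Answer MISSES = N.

MISSES = 5

  [0] addr=0x56 blk=21 s=5: MISS | VC []
  [1] addr=0x56 blk=21 s=5: L1-HIT | VC []
  [2] addr=0x57 blk=21 s=5: L1-HIT | VC []
  [3] addr=0xf7 blk=61 s=5: MISS | VC [21]
  [4] addr=0x6d blk=27 s=3: MISS | VC [21]
  [5] addr=0xf7 blk=61 s=5: L1-HIT | VC [21]
  [6] addr=0x55 blk=21 s=5: VC-HIT | VC [61]
  [7] addr=0x55 blk=21 s=5: L1-HIT | VC [61]
  [8] addr=0xa5 blk=41 s=1: MISS | VC [61]
  [9] addr=0xf4 blk=61 s=5: VC-HIT | VC [21]
  [10] addr=0x5e blk=23 s=7: MISS | VC [21]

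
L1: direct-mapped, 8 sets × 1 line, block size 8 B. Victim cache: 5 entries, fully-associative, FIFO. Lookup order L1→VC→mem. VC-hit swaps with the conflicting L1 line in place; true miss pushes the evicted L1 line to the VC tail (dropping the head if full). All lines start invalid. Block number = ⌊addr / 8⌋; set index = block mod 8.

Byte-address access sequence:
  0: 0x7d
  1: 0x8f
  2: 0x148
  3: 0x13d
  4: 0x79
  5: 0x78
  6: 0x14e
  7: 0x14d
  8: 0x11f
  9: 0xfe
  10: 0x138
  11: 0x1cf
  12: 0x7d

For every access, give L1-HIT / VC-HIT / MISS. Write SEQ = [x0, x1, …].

#0 0x7d→b15/s7 MISS; vc=[]
#1 0x8f→b17/s1 MISS; vc=[]
#2 0x148→b41/s1 MISS; vc=[17]
#3 0x13d→b39/s7 MISS; vc=[17,15]
#4 0x79→b15/s7 VC-HIT; vc=[17,39]
#5 0x78→b15/s7 L1-HIT; vc=[17,39]
#6 0x14e→b41/s1 L1-HIT; vc=[17,39]
#7 0x14d→b41/s1 L1-HIT; vc=[17,39]
#8 0x11f→b35/s3 MISS; vc=[17,39]
#9 0xfe→b31/s7 MISS; vc=[17,39,15]
#10 0x138→b39/s7 VC-HIT; vc=[17,31,15]
#11 0x1cf→b57/s1 MISS; vc=[17,31,15,41]
#12 0x7d→b15/s7 VC-HIT; vc=[17,31,39,41]

SEQ = [MISS, MISS, MISS, MISS, VC-HIT, L1-HIT, L1-HIT, L1-HIT, MISS, MISS, VC-HIT, MISS, VC-HIT]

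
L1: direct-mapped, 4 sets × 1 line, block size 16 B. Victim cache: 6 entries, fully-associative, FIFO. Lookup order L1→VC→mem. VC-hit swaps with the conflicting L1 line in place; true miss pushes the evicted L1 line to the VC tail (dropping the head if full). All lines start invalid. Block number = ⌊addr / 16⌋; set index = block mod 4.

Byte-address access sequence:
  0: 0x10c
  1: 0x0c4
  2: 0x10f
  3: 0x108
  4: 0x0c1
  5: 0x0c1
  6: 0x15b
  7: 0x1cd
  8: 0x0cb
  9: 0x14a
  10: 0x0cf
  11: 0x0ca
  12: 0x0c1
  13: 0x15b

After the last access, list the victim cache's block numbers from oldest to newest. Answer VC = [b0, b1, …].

VC = [16, 28, 20]

  [0] addr=0x10c blk=16 s=0: MISS | VC []
  [1] addr=0xc4 blk=12 s=0: MISS | VC [16]
  [2] addr=0x10f blk=16 s=0: VC-HIT | VC [12]
  [3] addr=0x108 blk=16 s=0: L1-HIT | VC [12]
  [4] addr=0xc1 blk=12 s=0: VC-HIT | VC [16]
  [5] addr=0xc1 blk=12 s=0: L1-HIT | VC [16]
  [6] addr=0x15b blk=21 s=1: MISS | VC [16]
  [7] addr=0x1cd blk=28 s=0: MISS | VC [16, 12]
  [8] addr=0xcb blk=12 s=0: VC-HIT | VC [16, 28]
  [9] addr=0x14a blk=20 s=0: MISS | VC [16, 28, 12]
  [10] addr=0xcf blk=12 s=0: VC-HIT | VC [16, 28, 20]
  [11] addr=0xca blk=12 s=0: L1-HIT | VC [16, 28, 20]
  [12] addr=0xc1 blk=12 s=0: L1-HIT | VC [16, 28, 20]
  [13] addr=0x15b blk=21 s=1: L1-HIT | VC [16, 28, 20]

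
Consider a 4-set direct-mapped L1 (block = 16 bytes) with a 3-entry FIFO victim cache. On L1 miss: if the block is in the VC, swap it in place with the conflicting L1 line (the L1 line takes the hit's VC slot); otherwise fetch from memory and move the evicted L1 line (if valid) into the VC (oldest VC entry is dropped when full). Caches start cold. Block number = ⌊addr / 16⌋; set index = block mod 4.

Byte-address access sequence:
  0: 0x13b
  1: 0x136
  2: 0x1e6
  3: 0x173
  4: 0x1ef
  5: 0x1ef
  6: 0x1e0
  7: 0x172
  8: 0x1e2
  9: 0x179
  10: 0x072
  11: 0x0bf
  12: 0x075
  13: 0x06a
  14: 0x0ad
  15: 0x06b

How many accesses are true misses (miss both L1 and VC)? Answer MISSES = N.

MISSES = 7

0: 0x13b (blk 19, set 3) → MISS  vc=[]
1: 0x136 (blk 19, set 3) → L1-HIT  vc=[]
2: 0x1e6 (blk 30, set 2) → MISS  vc=[]
3: 0x173 (blk 23, set 3) → MISS  vc=[19]
4: 0x1ef (blk 30, set 2) → L1-HIT  vc=[19]
5: 0x1ef (blk 30, set 2) → L1-HIT  vc=[19]
6: 0x1e0 (blk 30, set 2) → L1-HIT  vc=[19]
7: 0x172 (blk 23, set 3) → L1-HIT  vc=[19]
8: 0x1e2 (blk 30, set 2) → L1-HIT  vc=[19]
9: 0x179 (blk 23, set 3) → L1-HIT  vc=[19]
10: 0x72 (blk 7, set 3) → MISS  vc=[19, 23]
11: 0xbf (blk 11, set 3) → MISS  vc=[19, 23, 7]
12: 0x75 (blk 7, set 3) → VC-HIT  vc=[19, 23, 11]
13: 0x6a (blk 6, set 2) → MISS  vc=[23, 11, 30]
14: 0xad (blk 10, set 2) → MISS  vc=[11, 30, 6]
15: 0x6b (blk 6, set 2) → VC-HIT  vc=[11, 30, 10]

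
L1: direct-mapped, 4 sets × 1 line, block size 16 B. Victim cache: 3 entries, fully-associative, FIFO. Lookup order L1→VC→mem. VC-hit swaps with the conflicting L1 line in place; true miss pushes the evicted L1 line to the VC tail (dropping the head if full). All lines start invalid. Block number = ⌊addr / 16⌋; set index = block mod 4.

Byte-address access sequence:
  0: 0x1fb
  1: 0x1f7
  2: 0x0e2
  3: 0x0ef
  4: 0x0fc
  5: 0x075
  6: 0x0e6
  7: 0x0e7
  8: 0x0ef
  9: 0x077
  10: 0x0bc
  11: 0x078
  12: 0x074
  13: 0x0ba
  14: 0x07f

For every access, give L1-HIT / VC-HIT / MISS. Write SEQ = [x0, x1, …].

#0 0x1fb→b31/s3 MISS; vc=[]
#1 0x1f7→b31/s3 L1-HIT; vc=[]
#2 0xe2→b14/s2 MISS; vc=[]
#3 0xef→b14/s2 L1-HIT; vc=[]
#4 0xfc→b15/s3 MISS; vc=[31]
#5 0x75→b7/s3 MISS; vc=[31,15]
#6 0xe6→b14/s2 L1-HIT; vc=[31,15]
#7 0xe7→b14/s2 L1-HIT; vc=[31,15]
#8 0xef→b14/s2 L1-HIT; vc=[31,15]
#9 0x77→b7/s3 L1-HIT; vc=[31,15]
#10 0xbc→b11/s3 MISS; vc=[31,15,7]
#11 0x78→b7/s3 VC-HIT; vc=[31,15,11]
#12 0x74→b7/s3 L1-HIT; vc=[31,15,11]
#13 0xba→b11/s3 VC-HIT; vc=[31,15,7]
#14 0x7f→b7/s3 VC-HIT; vc=[31,15,11]

SEQ = [MISS, L1-HIT, MISS, L1-HIT, MISS, MISS, L1-HIT, L1-HIT, L1-HIT, L1-HIT, MISS, VC-HIT, L1-HIT, VC-HIT, VC-HIT]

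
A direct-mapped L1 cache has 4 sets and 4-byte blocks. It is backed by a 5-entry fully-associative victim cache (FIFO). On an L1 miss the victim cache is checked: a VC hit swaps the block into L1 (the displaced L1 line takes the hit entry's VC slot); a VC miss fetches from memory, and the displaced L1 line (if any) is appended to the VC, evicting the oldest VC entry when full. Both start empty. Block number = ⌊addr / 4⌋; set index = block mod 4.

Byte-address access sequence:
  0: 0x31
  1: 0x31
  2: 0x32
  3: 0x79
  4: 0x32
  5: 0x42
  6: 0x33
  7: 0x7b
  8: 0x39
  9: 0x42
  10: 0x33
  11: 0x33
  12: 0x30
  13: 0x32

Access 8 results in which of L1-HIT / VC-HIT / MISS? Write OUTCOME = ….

OUTCOME = MISS

#0 0x31→b12/s0 MISS; vc=[]
#1 0x31→b12/s0 L1-HIT; vc=[]
#2 0x32→b12/s0 L1-HIT; vc=[]
#3 0x79→b30/s2 MISS; vc=[]
#4 0x32→b12/s0 L1-HIT; vc=[]
#5 0x42→b16/s0 MISS; vc=[12]
#6 0x33→b12/s0 VC-HIT; vc=[16]
#7 0x7b→b30/s2 L1-HIT; vc=[16]
#8 0x39→b14/s2 MISS; vc=[16,30]
#9 0x42→b16/s0 VC-HIT; vc=[12,30]
#10 0x33→b12/s0 VC-HIT; vc=[16,30]
#11 0x33→b12/s0 L1-HIT; vc=[16,30]
#12 0x30→b12/s0 L1-HIT; vc=[16,30]
#13 0x32→b12/s0 L1-HIT; vc=[16,30]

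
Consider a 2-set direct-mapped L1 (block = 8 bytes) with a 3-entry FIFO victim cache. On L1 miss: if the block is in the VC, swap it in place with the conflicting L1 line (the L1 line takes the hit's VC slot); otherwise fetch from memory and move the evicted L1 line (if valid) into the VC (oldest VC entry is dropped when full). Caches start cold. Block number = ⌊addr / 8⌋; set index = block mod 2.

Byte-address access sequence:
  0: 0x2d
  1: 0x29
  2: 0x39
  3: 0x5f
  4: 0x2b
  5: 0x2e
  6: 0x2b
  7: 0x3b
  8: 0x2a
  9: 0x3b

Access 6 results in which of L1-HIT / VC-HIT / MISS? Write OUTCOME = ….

  [0] addr=0x2d blk=5 s=1: MISS | VC []
  [1] addr=0x29 blk=5 s=1: L1-HIT | VC []
  [2] addr=0x39 blk=7 s=1: MISS | VC [5]
  [3] addr=0x5f blk=11 s=1: MISS | VC [5, 7]
  [4] addr=0x2b blk=5 s=1: VC-HIT | VC [11, 7]
  [5] addr=0x2e blk=5 s=1: L1-HIT | VC [11, 7]
  [6] addr=0x2b blk=5 s=1: L1-HIT | VC [11, 7]
  [7] addr=0x3b blk=7 s=1: VC-HIT | VC [11, 5]
  [8] addr=0x2a blk=5 s=1: VC-HIT | VC [11, 7]
  [9] addr=0x3b blk=7 s=1: VC-HIT | VC [11, 5]

OUTCOME = L1-HIT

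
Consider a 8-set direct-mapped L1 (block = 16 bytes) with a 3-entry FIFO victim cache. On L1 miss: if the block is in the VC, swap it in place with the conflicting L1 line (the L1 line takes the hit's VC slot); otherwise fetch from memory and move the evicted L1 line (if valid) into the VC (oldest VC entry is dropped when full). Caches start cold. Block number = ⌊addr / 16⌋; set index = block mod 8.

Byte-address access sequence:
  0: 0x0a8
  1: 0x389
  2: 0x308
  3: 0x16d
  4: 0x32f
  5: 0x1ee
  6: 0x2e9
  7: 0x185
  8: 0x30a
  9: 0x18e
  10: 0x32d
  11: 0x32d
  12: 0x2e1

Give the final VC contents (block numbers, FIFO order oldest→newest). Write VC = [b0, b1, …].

VC = [22, 30, 48]

  [0] addr=0xa8 blk=10 s=2: MISS | VC []
  [1] addr=0x389 blk=56 s=0: MISS | VC []
  [2] addr=0x308 blk=48 s=0: MISS | VC [56]
  [3] addr=0x16d blk=22 s=6: MISS | VC [56]
  [4] addr=0x32f blk=50 s=2: MISS | VC [56, 10]
  [5] addr=0x1ee blk=30 s=6: MISS | VC [56, 10, 22]
  [6] addr=0x2e9 blk=46 s=6: MISS | VC [10, 22, 30]
  [7] addr=0x185 blk=24 s=0: MISS | VC [22, 30, 48]
  [8] addr=0x30a blk=48 s=0: VC-HIT | VC [22, 30, 24]
  [9] addr=0x18e blk=24 s=0: VC-HIT | VC [22, 30, 48]
  [10] addr=0x32d blk=50 s=2: L1-HIT | VC [22, 30, 48]
  [11] addr=0x32d blk=50 s=2: L1-HIT | VC [22, 30, 48]
  [12] addr=0x2e1 blk=46 s=6: L1-HIT | VC [22, 30, 48]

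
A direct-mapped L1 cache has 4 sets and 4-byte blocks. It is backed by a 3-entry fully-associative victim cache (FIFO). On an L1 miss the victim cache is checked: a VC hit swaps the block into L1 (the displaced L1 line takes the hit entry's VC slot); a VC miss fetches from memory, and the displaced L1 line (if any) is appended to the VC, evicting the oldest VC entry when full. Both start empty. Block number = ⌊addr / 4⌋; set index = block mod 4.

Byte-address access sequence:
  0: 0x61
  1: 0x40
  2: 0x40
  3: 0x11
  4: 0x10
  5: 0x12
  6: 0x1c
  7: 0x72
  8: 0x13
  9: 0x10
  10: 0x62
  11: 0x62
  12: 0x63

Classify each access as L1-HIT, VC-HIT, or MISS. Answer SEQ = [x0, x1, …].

#0 0x61→b24/s0 MISS; vc=[]
#1 0x40→b16/s0 MISS; vc=[24]
#2 0x40→b16/s0 L1-HIT; vc=[24]
#3 0x11→b4/s0 MISS; vc=[24,16]
#4 0x10→b4/s0 L1-HIT; vc=[24,16]
#5 0x12→b4/s0 L1-HIT; vc=[24,16]
#6 0x1c→b7/s3 MISS; vc=[24,16]
#7 0x72→b28/s0 MISS; vc=[24,16,4]
#8 0x13→b4/s0 VC-HIT; vc=[24,16,28]
#9 0x10→b4/s0 L1-HIT; vc=[24,16,28]
#10 0x62→b24/s0 VC-HIT; vc=[4,16,28]
#11 0x62→b24/s0 L1-HIT; vc=[4,16,28]
#12 0x63→b24/s0 L1-HIT; vc=[4,16,28]

SEQ = [MISS, MISS, L1-HIT, MISS, L1-HIT, L1-HIT, MISS, MISS, VC-HIT, L1-HIT, VC-HIT, L1-HIT, L1-HIT]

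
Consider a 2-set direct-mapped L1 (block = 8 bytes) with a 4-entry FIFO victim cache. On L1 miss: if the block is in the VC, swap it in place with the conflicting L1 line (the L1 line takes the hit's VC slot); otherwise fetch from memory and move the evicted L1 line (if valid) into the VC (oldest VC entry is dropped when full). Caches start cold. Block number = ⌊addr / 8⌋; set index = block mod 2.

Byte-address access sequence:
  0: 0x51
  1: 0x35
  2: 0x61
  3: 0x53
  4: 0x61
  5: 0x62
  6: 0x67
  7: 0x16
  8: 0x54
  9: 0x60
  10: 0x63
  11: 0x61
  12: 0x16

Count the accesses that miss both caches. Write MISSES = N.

  [0] addr=0x51 blk=10 s=0: MISS | VC []
  [1] addr=0x35 blk=6 s=0: MISS | VC [10]
  [2] addr=0x61 blk=12 s=0: MISS | VC [10, 6]
  [3] addr=0x53 blk=10 s=0: VC-HIT | VC [12, 6]
  [4] addr=0x61 blk=12 s=0: VC-HIT | VC [10, 6]
  [5] addr=0x62 blk=12 s=0: L1-HIT | VC [10, 6]
  [6] addr=0x67 blk=12 s=0: L1-HIT | VC [10, 6]
  [7] addr=0x16 blk=2 s=0: MISS | VC [10, 6, 12]
  [8] addr=0x54 blk=10 s=0: VC-HIT | VC [2, 6, 12]
  [9] addr=0x60 blk=12 s=0: VC-HIT | VC [2, 6, 10]
  [10] addr=0x63 blk=12 s=0: L1-HIT | VC [2, 6, 10]
  [11] addr=0x61 blk=12 s=0: L1-HIT | VC [2, 6, 10]
  [12] addr=0x16 blk=2 s=0: VC-HIT | VC [12, 6, 10]

MISSES = 4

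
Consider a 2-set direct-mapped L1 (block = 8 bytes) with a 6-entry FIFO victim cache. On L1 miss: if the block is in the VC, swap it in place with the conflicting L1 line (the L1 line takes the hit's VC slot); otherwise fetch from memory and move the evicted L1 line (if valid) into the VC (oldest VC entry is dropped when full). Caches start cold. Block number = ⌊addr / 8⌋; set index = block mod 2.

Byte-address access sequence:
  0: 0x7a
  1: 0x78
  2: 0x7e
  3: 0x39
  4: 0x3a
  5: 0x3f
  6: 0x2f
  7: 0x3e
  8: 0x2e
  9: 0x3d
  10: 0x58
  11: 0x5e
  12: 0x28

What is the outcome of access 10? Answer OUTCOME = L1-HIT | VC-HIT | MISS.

OUTCOME = MISS

  [0] addr=0x7a blk=15 s=1: MISS | VC []
  [1] addr=0x78 blk=15 s=1: L1-HIT | VC []
  [2] addr=0x7e blk=15 s=1: L1-HIT | VC []
  [3] addr=0x39 blk=7 s=1: MISS | VC [15]
  [4] addr=0x3a blk=7 s=1: L1-HIT | VC [15]
  [5] addr=0x3f blk=7 s=1: L1-HIT | VC [15]
  [6] addr=0x2f blk=5 s=1: MISS | VC [15, 7]
  [7] addr=0x3e blk=7 s=1: VC-HIT | VC [15, 5]
  [8] addr=0x2e blk=5 s=1: VC-HIT | VC [15, 7]
  [9] addr=0x3d blk=7 s=1: VC-HIT | VC [15, 5]
  [10] addr=0x58 blk=11 s=1: MISS | VC [15, 5, 7]
  [11] addr=0x5e blk=11 s=1: L1-HIT | VC [15, 5, 7]
  [12] addr=0x28 blk=5 s=1: VC-HIT | VC [15, 11, 7]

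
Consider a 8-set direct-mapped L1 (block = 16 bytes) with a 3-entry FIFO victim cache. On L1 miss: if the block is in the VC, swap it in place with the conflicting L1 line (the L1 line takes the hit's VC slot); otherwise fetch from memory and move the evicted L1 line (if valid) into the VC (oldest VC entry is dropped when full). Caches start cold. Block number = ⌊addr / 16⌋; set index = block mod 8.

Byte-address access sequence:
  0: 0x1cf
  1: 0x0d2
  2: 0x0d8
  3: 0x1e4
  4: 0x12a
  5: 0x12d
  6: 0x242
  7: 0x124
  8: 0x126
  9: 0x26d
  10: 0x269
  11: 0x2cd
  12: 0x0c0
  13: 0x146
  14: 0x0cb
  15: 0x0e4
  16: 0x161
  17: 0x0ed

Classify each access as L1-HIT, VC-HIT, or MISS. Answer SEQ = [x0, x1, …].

SEQ = [MISS, MISS, L1-HIT, MISS, MISS, L1-HIT, MISS, L1-HIT, L1-HIT, MISS, L1-HIT, MISS, MISS, MISS, VC-HIT, MISS, MISS, VC-HIT]

#0 0x1cf→b28/s4 MISS; vc=[]
#1 0xd2→b13/s5 MISS; vc=[]
#2 0xd8→b13/s5 L1-HIT; vc=[]
#3 0x1e4→b30/s6 MISS; vc=[]
#4 0x12a→b18/s2 MISS; vc=[]
#5 0x12d→b18/s2 L1-HIT; vc=[]
#6 0x242→b36/s4 MISS; vc=[28]
#7 0x124→b18/s2 L1-HIT; vc=[28]
#8 0x126→b18/s2 L1-HIT; vc=[28]
#9 0x26d→b38/s6 MISS; vc=[28,30]
#10 0x269→b38/s6 L1-HIT; vc=[28,30]
#11 0x2cd→b44/s4 MISS; vc=[28,30,36]
#12 0xc0→b12/s4 MISS; vc=[30,36,44]
#13 0x146→b20/s4 MISS; vc=[36,44,12]
#14 0xcb→b12/s4 VC-HIT; vc=[36,44,20]
#15 0xe4→b14/s6 MISS; vc=[44,20,38]
#16 0x161→b22/s6 MISS; vc=[20,38,14]
#17 0xed→b14/s6 VC-HIT; vc=[20,38,22]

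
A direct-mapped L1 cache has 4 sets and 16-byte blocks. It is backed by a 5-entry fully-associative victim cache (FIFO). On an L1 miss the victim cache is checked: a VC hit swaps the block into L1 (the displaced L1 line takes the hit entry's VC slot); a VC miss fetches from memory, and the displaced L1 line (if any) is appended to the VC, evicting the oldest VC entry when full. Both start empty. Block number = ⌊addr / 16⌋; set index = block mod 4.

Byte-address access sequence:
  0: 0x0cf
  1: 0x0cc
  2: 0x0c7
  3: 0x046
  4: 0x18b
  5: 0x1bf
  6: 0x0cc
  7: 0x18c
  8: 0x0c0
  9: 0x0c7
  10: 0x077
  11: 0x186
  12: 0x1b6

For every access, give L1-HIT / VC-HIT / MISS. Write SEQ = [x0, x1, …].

  [0] addr=0xcf blk=12 s=0: MISS | VC []
  [1] addr=0xcc blk=12 s=0: L1-HIT | VC []
  [2] addr=0xc7 blk=12 s=0: L1-HIT | VC []
  [3] addr=0x46 blk=4 s=0: MISS | VC [12]
  [4] addr=0x18b blk=24 s=0: MISS | VC [12, 4]
  [5] addr=0x1bf blk=27 s=3: MISS | VC [12, 4]
  [6] addr=0xcc blk=12 s=0: VC-HIT | VC [24, 4]
  [7] addr=0x18c blk=24 s=0: VC-HIT | VC [12, 4]
  [8] addr=0xc0 blk=12 s=0: VC-HIT | VC [24, 4]
  [9] addr=0xc7 blk=12 s=0: L1-HIT | VC [24, 4]
  [10] addr=0x77 blk=7 s=3: MISS | VC [24, 4, 27]
  [11] addr=0x186 blk=24 s=0: VC-HIT | VC [12, 4, 27]
  [12] addr=0x1b6 blk=27 s=3: VC-HIT | VC [12, 4, 7]

SEQ = [MISS, L1-HIT, L1-HIT, MISS, MISS, MISS, VC-HIT, VC-HIT, VC-HIT, L1-HIT, MISS, VC-HIT, VC-HIT]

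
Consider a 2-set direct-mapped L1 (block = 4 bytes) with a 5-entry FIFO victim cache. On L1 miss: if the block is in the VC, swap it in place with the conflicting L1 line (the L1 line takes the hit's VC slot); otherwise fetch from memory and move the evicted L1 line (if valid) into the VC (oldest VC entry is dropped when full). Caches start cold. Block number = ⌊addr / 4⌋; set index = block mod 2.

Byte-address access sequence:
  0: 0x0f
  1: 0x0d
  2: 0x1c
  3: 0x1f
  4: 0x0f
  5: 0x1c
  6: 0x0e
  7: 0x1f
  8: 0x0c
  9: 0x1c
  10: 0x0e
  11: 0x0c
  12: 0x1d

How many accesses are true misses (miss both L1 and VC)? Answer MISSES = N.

MISSES = 2

  [0] addr=0xf blk=3 s=1: MISS | VC []
  [1] addr=0xd blk=3 s=1: L1-HIT | VC []
  [2] addr=0x1c blk=7 s=1: MISS | VC [3]
  [3] addr=0x1f blk=7 s=1: L1-HIT | VC [3]
  [4] addr=0xf blk=3 s=1: VC-HIT | VC [7]
  [5] addr=0x1c blk=7 s=1: VC-HIT | VC [3]
  [6] addr=0xe blk=3 s=1: VC-HIT | VC [7]
  [7] addr=0x1f blk=7 s=1: VC-HIT | VC [3]
  [8] addr=0xc blk=3 s=1: VC-HIT | VC [7]
  [9] addr=0x1c blk=7 s=1: VC-HIT | VC [3]
  [10] addr=0xe blk=3 s=1: VC-HIT | VC [7]
  [11] addr=0xc blk=3 s=1: L1-HIT | VC [7]
  [12] addr=0x1d blk=7 s=1: VC-HIT | VC [3]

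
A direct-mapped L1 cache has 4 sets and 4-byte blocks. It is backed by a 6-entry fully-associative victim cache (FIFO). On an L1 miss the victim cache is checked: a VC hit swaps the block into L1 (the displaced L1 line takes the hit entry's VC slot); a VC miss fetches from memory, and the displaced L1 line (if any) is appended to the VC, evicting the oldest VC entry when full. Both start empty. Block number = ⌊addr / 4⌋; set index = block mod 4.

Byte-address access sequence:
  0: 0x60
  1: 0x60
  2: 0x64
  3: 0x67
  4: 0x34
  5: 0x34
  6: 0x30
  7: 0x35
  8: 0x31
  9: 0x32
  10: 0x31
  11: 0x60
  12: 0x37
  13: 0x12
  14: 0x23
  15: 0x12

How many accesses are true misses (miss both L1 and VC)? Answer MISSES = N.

#0 0x60→b24/s0 MISS; vc=[]
#1 0x60→b24/s0 L1-HIT; vc=[]
#2 0x64→b25/s1 MISS; vc=[]
#3 0x67→b25/s1 L1-HIT; vc=[]
#4 0x34→b13/s1 MISS; vc=[25]
#5 0x34→b13/s1 L1-HIT; vc=[25]
#6 0x30→b12/s0 MISS; vc=[25,24]
#7 0x35→b13/s1 L1-HIT; vc=[25,24]
#8 0x31→b12/s0 L1-HIT; vc=[25,24]
#9 0x32→b12/s0 L1-HIT; vc=[25,24]
#10 0x31→b12/s0 L1-HIT; vc=[25,24]
#11 0x60→b24/s0 VC-HIT; vc=[25,12]
#12 0x37→b13/s1 L1-HIT; vc=[25,12]
#13 0x12→b4/s0 MISS; vc=[25,12,24]
#14 0x23→b8/s0 MISS; vc=[25,12,24,4]
#15 0x12→b4/s0 VC-HIT; vc=[25,12,24,8]

MISSES = 6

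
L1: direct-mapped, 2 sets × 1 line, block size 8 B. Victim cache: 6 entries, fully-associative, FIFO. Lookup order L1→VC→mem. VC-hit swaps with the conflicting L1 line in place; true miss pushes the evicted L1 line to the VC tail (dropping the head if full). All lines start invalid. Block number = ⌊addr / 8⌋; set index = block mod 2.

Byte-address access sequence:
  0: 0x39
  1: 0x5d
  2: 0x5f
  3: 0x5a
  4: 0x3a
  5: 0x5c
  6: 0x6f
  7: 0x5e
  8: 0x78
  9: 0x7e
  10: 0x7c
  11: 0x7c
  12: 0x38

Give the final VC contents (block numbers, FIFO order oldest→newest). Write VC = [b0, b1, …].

  [0] addr=0x39 blk=7 s=1: MISS | VC []
  [1] addr=0x5d blk=11 s=1: MISS | VC [7]
  [2] addr=0x5f blk=11 s=1: L1-HIT | VC [7]
  [3] addr=0x5a blk=11 s=1: L1-HIT | VC [7]
  [4] addr=0x3a blk=7 s=1: VC-HIT | VC [11]
  [5] addr=0x5c blk=11 s=1: VC-HIT | VC [7]
  [6] addr=0x6f blk=13 s=1: MISS | VC [7, 11]
  [7] addr=0x5e blk=11 s=1: VC-HIT | VC [7, 13]
  [8] addr=0x78 blk=15 s=1: MISS | VC [7, 13, 11]
  [9] addr=0x7e blk=15 s=1: L1-HIT | VC [7, 13, 11]
  [10] addr=0x7c blk=15 s=1: L1-HIT | VC [7, 13, 11]
  [11] addr=0x7c blk=15 s=1: L1-HIT | VC [7, 13, 11]
  [12] addr=0x38 blk=7 s=1: VC-HIT | VC [15, 13, 11]

VC = [15, 13, 11]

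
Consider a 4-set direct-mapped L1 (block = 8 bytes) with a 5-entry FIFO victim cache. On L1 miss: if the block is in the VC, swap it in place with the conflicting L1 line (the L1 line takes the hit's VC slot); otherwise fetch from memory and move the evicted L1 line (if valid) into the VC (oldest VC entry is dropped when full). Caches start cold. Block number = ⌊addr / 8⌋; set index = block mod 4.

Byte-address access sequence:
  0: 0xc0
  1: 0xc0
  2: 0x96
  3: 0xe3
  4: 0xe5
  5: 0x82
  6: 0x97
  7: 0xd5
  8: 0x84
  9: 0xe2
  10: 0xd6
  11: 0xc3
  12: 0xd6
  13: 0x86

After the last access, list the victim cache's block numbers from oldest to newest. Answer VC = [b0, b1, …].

VC = [28, 24, 18]

  [0] addr=0xc0 blk=24 s=0: MISS | VC []
  [1] addr=0xc0 blk=24 s=0: L1-HIT | VC []
  [2] addr=0x96 blk=18 s=2: MISS | VC []
  [3] addr=0xe3 blk=28 s=0: MISS | VC [24]
  [4] addr=0xe5 blk=28 s=0: L1-HIT | VC [24]
  [5] addr=0x82 blk=16 s=0: MISS | VC [24, 28]
  [6] addr=0x97 blk=18 s=2: L1-HIT | VC [24, 28]
  [7] addr=0xd5 blk=26 s=2: MISS | VC [24, 28, 18]
  [8] addr=0x84 blk=16 s=0: L1-HIT | VC [24, 28, 18]
  [9] addr=0xe2 blk=28 s=0: VC-HIT | VC [24, 16, 18]
  [10] addr=0xd6 blk=26 s=2: L1-HIT | VC [24, 16, 18]
  [11] addr=0xc3 blk=24 s=0: VC-HIT | VC [28, 16, 18]
  [12] addr=0xd6 blk=26 s=2: L1-HIT | VC [28, 16, 18]
  [13] addr=0x86 blk=16 s=0: VC-HIT | VC [28, 24, 18]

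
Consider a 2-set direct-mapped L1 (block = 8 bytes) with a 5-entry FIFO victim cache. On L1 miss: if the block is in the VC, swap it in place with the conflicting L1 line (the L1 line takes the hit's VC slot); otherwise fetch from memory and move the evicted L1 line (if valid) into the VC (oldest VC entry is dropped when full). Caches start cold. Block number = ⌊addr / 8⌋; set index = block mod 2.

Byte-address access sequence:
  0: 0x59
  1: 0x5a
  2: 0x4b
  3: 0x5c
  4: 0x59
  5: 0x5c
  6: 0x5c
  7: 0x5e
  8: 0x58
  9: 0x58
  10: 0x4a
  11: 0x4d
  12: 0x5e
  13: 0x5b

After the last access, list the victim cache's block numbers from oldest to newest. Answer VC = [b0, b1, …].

VC = [9]

  [0] addr=0x59 blk=11 s=1: MISS | VC []
  [1] addr=0x5a blk=11 s=1: L1-HIT | VC []
  [2] addr=0x4b blk=9 s=1: MISS | VC [11]
  [3] addr=0x5c blk=11 s=1: VC-HIT | VC [9]
  [4] addr=0x59 blk=11 s=1: L1-HIT | VC [9]
  [5] addr=0x5c blk=11 s=1: L1-HIT | VC [9]
  [6] addr=0x5c blk=11 s=1: L1-HIT | VC [9]
  [7] addr=0x5e blk=11 s=1: L1-HIT | VC [9]
  [8] addr=0x58 blk=11 s=1: L1-HIT | VC [9]
  [9] addr=0x58 blk=11 s=1: L1-HIT | VC [9]
  [10] addr=0x4a blk=9 s=1: VC-HIT | VC [11]
  [11] addr=0x4d blk=9 s=1: L1-HIT | VC [11]
  [12] addr=0x5e blk=11 s=1: VC-HIT | VC [9]
  [13] addr=0x5b blk=11 s=1: L1-HIT | VC [9]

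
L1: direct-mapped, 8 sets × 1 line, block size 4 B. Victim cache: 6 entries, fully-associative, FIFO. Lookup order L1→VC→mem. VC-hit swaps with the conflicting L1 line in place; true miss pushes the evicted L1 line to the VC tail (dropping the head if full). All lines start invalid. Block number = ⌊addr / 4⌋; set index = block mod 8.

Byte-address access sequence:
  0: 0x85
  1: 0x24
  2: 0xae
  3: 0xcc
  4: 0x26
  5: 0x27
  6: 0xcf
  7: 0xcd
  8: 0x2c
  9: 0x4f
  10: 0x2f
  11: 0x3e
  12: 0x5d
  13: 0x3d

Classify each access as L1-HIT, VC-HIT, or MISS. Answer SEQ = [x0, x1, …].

SEQ = [MISS, MISS, MISS, MISS, L1-HIT, L1-HIT, L1-HIT, L1-HIT, MISS, MISS, VC-HIT, MISS, MISS, VC-HIT]

0: 0x85 (blk 33, set 1) → MISS  vc=[]
1: 0x24 (blk 9, set 1) → MISS  vc=[33]
2: 0xae (blk 43, set 3) → MISS  vc=[33]
3: 0xcc (blk 51, set 3) → MISS  vc=[33, 43]
4: 0x26 (blk 9, set 1) → L1-HIT  vc=[33, 43]
5: 0x27 (blk 9, set 1) → L1-HIT  vc=[33, 43]
6: 0xcf (blk 51, set 3) → L1-HIT  vc=[33, 43]
7: 0xcd (blk 51, set 3) → L1-HIT  vc=[33, 43]
8: 0x2c (blk 11, set 3) → MISS  vc=[33, 43, 51]
9: 0x4f (blk 19, set 3) → MISS  vc=[33, 43, 51, 11]
10: 0x2f (blk 11, set 3) → VC-HIT  vc=[33, 43, 51, 19]
11: 0x3e (blk 15, set 7) → MISS  vc=[33, 43, 51, 19]
12: 0x5d (blk 23, set 7) → MISS  vc=[33, 43, 51, 19, 15]
13: 0x3d (blk 15, set 7) → VC-HIT  vc=[33, 43, 51, 19, 23]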